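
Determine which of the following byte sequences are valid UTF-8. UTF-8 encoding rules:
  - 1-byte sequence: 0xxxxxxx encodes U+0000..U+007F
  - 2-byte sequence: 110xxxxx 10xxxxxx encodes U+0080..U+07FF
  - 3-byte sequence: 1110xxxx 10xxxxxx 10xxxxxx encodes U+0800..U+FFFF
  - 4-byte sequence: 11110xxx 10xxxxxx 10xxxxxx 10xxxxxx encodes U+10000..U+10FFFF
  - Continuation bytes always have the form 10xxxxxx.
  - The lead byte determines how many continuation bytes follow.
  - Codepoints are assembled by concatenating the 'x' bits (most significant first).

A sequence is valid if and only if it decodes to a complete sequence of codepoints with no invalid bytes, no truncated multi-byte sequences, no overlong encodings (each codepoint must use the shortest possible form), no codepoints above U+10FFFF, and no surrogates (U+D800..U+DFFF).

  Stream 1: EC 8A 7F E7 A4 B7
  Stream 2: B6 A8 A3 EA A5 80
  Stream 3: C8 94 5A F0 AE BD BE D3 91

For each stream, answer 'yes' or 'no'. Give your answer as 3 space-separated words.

Answer: no no yes

Derivation:
Stream 1: error at byte offset 2. INVALID
Stream 2: error at byte offset 0. INVALID
Stream 3: decodes cleanly. VALID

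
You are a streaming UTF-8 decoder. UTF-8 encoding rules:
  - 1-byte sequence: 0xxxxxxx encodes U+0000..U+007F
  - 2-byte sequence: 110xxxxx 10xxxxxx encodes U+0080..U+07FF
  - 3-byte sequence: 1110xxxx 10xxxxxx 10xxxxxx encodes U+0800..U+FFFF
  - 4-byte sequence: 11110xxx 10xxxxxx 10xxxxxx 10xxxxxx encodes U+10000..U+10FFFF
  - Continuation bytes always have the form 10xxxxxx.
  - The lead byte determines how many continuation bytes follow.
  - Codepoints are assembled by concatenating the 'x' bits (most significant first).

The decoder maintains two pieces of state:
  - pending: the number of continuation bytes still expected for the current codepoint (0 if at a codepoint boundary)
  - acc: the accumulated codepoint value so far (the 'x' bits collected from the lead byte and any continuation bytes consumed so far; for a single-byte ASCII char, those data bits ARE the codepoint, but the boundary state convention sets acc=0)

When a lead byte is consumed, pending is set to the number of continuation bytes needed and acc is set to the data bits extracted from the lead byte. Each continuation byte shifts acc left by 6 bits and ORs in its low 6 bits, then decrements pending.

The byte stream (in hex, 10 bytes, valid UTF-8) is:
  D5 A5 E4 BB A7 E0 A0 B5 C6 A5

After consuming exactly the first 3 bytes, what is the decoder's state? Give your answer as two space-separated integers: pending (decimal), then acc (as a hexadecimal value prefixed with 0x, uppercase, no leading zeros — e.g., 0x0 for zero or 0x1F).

Answer: 2 0x4

Derivation:
Byte[0]=D5: 2-byte lead. pending=1, acc=0x15
Byte[1]=A5: continuation. acc=(acc<<6)|0x25=0x565, pending=0
Byte[2]=E4: 3-byte lead. pending=2, acc=0x4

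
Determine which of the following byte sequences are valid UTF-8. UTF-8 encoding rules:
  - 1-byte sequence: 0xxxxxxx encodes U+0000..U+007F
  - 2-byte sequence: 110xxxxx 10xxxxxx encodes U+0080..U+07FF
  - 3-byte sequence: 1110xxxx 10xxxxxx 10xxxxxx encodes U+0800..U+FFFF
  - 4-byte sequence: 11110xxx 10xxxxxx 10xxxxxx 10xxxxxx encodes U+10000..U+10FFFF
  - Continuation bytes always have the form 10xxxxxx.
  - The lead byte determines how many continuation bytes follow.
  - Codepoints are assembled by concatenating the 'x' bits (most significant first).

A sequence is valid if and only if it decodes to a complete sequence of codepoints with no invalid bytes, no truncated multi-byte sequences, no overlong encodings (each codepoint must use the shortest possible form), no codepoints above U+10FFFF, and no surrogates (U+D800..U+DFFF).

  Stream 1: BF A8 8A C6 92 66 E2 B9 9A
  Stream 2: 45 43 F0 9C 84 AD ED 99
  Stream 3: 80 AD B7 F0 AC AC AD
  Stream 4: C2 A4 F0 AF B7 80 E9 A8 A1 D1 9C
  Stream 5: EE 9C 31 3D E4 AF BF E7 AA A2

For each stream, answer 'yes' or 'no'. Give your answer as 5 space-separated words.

Answer: no no no yes no

Derivation:
Stream 1: error at byte offset 0. INVALID
Stream 2: error at byte offset 8. INVALID
Stream 3: error at byte offset 0. INVALID
Stream 4: decodes cleanly. VALID
Stream 5: error at byte offset 2. INVALID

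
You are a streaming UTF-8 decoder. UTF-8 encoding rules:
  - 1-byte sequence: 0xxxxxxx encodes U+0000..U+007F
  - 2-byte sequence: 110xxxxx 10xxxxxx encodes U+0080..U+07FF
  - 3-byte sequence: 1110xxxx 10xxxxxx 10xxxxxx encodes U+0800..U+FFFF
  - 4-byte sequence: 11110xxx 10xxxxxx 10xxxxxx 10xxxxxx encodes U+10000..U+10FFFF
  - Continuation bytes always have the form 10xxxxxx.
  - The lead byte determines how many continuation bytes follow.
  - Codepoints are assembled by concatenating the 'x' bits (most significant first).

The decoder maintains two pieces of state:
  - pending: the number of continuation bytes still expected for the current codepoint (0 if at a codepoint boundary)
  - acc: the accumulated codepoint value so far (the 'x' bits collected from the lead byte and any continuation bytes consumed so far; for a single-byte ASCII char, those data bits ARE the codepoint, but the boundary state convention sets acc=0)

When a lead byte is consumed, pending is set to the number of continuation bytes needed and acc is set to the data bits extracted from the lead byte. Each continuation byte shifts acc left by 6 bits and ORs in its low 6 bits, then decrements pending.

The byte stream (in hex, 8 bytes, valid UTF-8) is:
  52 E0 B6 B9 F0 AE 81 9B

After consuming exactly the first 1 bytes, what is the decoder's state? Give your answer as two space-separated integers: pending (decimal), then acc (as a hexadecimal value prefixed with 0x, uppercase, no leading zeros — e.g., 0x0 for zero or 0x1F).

Byte[0]=52: 1-byte. pending=0, acc=0x0

Answer: 0 0x0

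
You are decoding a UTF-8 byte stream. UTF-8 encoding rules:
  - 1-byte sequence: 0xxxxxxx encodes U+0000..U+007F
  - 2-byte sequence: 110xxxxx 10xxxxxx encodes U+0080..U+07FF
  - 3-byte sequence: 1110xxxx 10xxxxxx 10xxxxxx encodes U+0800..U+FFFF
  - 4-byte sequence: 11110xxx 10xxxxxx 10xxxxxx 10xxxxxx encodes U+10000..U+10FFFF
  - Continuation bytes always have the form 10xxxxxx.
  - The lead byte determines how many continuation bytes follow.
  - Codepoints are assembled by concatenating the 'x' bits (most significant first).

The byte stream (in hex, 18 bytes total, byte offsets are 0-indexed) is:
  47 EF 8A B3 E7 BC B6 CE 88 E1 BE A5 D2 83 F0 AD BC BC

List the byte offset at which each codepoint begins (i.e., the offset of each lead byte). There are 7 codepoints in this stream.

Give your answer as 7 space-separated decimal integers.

Answer: 0 1 4 7 9 12 14

Derivation:
Byte[0]=47: 1-byte ASCII. cp=U+0047
Byte[1]=EF: 3-byte lead, need 2 cont bytes. acc=0xF
Byte[2]=8A: continuation. acc=(acc<<6)|0x0A=0x3CA
Byte[3]=B3: continuation. acc=(acc<<6)|0x33=0xF2B3
Completed: cp=U+F2B3 (starts at byte 1)
Byte[4]=E7: 3-byte lead, need 2 cont bytes. acc=0x7
Byte[5]=BC: continuation. acc=(acc<<6)|0x3C=0x1FC
Byte[6]=B6: continuation. acc=(acc<<6)|0x36=0x7F36
Completed: cp=U+7F36 (starts at byte 4)
Byte[7]=CE: 2-byte lead, need 1 cont bytes. acc=0xE
Byte[8]=88: continuation. acc=(acc<<6)|0x08=0x388
Completed: cp=U+0388 (starts at byte 7)
Byte[9]=E1: 3-byte lead, need 2 cont bytes. acc=0x1
Byte[10]=BE: continuation. acc=(acc<<6)|0x3E=0x7E
Byte[11]=A5: continuation. acc=(acc<<6)|0x25=0x1FA5
Completed: cp=U+1FA5 (starts at byte 9)
Byte[12]=D2: 2-byte lead, need 1 cont bytes. acc=0x12
Byte[13]=83: continuation. acc=(acc<<6)|0x03=0x483
Completed: cp=U+0483 (starts at byte 12)
Byte[14]=F0: 4-byte lead, need 3 cont bytes. acc=0x0
Byte[15]=AD: continuation. acc=(acc<<6)|0x2D=0x2D
Byte[16]=BC: continuation. acc=(acc<<6)|0x3C=0xB7C
Byte[17]=BC: continuation. acc=(acc<<6)|0x3C=0x2DF3C
Completed: cp=U+2DF3C (starts at byte 14)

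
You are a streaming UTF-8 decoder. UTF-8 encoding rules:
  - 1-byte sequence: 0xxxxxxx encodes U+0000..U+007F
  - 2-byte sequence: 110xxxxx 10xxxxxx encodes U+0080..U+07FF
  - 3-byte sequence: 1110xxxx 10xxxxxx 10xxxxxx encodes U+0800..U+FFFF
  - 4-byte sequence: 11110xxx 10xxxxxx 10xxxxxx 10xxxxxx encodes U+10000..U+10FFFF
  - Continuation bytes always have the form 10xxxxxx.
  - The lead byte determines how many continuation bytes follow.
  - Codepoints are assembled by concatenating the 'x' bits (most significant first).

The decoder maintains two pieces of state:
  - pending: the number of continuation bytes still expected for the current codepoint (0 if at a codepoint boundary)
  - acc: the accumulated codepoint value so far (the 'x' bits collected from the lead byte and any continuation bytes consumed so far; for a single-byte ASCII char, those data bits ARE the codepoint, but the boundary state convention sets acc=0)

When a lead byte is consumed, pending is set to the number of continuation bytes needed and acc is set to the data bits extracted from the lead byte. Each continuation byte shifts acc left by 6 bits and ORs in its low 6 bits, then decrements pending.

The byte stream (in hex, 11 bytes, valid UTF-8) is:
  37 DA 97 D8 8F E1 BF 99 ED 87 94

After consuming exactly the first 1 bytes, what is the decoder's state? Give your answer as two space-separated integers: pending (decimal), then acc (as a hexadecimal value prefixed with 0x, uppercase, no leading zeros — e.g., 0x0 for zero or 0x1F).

Byte[0]=37: 1-byte. pending=0, acc=0x0

Answer: 0 0x0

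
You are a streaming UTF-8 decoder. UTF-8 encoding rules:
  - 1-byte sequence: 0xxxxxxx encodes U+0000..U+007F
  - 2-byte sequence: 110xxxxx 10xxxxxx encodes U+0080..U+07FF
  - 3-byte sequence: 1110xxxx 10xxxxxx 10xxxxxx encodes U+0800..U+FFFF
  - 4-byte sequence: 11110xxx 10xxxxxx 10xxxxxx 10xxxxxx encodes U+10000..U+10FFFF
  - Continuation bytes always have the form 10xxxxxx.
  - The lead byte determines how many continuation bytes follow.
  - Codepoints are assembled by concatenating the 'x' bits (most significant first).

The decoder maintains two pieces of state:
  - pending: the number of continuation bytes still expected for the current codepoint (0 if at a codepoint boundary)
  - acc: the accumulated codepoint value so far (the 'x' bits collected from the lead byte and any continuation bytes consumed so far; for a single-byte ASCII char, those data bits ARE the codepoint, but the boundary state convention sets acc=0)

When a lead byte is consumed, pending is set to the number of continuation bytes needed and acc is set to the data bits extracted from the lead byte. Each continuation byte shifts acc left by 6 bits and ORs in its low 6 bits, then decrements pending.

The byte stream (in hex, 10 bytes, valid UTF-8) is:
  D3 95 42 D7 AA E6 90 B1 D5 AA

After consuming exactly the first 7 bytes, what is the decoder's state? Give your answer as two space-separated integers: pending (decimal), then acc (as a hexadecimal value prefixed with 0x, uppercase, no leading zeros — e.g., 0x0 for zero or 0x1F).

Byte[0]=D3: 2-byte lead. pending=1, acc=0x13
Byte[1]=95: continuation. acc=(acc<<6)|0x15=0x4D5, pending=0
Byte[2]=42: 1-byte. pending=0, acc=0x0
Byte[3]=D7: 2-byte lead. pending=1, acc=0x17
Byte[4]=AA: continuation. acc=(acc<<6)|0x2A=0x5EA, pending=0
Byte[5]=E6: 3-byte lead. pending=2, acc=0x6
Byte[6]=90: continuation. acc=(acc<<6)|0x10=0x190, pending=1

Answer: 1 0x190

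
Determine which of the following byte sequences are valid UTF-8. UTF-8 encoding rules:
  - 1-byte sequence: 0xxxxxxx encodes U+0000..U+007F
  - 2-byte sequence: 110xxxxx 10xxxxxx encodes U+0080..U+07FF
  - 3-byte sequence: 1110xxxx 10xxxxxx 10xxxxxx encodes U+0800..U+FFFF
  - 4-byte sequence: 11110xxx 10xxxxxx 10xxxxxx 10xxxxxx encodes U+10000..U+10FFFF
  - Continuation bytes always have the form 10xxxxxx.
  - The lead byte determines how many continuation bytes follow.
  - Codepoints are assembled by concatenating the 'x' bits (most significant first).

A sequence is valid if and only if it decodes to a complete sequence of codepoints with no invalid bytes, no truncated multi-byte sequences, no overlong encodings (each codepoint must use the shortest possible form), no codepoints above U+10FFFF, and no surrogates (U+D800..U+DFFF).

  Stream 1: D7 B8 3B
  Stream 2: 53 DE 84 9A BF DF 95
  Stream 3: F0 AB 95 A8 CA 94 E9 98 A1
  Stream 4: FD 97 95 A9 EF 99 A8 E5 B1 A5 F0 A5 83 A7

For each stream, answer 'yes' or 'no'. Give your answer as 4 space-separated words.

Answer: yes no yes no

Derivation:
Stream 1: decodes cleanly. VALID
Stream 2: error at byte offset 3. INVALID
Stream 3: decodes cleanly. VALID
Stream 4: error at byte offset 0. INVALID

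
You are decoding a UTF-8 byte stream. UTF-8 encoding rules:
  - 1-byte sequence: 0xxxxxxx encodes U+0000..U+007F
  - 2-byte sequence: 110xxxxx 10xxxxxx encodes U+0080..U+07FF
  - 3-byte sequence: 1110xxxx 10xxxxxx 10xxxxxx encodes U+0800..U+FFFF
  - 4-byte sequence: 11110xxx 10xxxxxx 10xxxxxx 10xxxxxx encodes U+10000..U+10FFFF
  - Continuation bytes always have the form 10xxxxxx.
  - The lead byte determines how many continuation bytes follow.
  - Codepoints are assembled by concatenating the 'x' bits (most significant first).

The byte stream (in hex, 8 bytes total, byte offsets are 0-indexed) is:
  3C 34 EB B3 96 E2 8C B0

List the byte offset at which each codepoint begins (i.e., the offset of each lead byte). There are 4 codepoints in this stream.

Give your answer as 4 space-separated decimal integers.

Byte[0]=3C: 1-byte ASCII. cp=U+003C
Byte[1]=34: 1-byte ASCII. cp=U+0034
Byte[2]=EB: 3-byte lead, need 2 cont bytes. acc=0xB
Byte[3]=B3: continuation. acc=(acc<<6)|0x33=0x2F3
Byte[4]=96: continuation. acc=(acc<<6)|0x16=0xBCD6
Completed: cp=U+BCD6 (starts at byte 2)
Byte[5]=E2: 3-byte lead, need 2 cont bytes. acc=0x2
Byte[6]=8C: continuation. acc=(acc<<6)|0x0C=0x8C
Byte[7]=B0: continuation. acc=(acc<<6)|0x30=0x2330
Completed: cp=U+2330 (starts at byte 5)

Answer: 0 1 2 5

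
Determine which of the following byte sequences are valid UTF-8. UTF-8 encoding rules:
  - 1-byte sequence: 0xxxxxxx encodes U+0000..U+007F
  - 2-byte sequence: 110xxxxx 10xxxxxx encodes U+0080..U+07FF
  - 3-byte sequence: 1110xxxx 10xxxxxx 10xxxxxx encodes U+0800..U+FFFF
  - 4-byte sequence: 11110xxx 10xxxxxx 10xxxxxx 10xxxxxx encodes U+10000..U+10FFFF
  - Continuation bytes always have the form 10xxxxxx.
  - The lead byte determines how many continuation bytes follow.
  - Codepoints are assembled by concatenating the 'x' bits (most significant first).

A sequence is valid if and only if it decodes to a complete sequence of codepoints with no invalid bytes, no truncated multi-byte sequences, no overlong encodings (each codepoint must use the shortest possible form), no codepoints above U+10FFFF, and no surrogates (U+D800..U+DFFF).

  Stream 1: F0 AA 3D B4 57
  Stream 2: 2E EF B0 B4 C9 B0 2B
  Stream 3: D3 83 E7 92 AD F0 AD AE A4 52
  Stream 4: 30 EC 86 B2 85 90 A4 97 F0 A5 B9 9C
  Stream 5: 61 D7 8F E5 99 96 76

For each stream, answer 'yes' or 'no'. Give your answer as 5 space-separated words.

Answer: no yes yes no yes

Derivation:
Stream 1: error at byte offset 2. INVALID
Stream 2: decodes cleanly. VALID
Stream 3: decodes cleanly. VALID
Stream 4: error at byte offset 4. INVALID
Stream 5: decodes cleanly. VALID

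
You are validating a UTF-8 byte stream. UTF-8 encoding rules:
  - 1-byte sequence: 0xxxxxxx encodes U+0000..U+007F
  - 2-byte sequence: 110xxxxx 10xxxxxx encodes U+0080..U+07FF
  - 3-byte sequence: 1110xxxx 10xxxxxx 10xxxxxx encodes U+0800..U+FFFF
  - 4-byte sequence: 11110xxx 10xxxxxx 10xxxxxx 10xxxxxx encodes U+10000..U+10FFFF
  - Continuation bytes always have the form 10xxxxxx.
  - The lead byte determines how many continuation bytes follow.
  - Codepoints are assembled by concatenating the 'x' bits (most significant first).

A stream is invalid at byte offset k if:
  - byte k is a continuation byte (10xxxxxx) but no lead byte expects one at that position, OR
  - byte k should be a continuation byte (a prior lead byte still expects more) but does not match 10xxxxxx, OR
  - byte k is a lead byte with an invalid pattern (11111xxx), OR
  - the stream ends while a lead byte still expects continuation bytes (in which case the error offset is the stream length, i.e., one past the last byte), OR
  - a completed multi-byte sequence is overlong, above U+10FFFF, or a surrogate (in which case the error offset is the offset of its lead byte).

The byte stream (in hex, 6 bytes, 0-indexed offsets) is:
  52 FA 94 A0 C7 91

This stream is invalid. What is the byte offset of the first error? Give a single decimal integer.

Byte[0]=52: 1-byte ASCII. cp=U+0052
Byte[1]=FA: INVALID lead byte (not 0xxx/110x/1110/11110)

Answer: 1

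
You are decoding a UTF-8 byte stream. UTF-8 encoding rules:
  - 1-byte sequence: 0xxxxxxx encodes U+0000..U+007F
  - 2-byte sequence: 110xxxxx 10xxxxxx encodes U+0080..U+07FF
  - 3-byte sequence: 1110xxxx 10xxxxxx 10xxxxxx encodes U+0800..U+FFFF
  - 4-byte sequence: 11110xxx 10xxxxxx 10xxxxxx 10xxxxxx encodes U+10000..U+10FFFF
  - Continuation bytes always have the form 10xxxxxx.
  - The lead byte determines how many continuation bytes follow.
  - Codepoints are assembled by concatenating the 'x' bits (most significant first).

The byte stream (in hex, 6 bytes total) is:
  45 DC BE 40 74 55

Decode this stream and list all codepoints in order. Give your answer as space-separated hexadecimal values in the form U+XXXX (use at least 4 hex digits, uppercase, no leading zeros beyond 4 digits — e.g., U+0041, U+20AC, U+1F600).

Answer: U+0045 U+073E U+0040 U+0074 U+0055

Derivation:
Byte[0]=45: 1-byte ASCII. cp=U+0045
Byte[1]=DC: 2-byte lead, need 1 cont bytes. acc=0x1C
Byte[2]=BE: continuation. acc=(acc<<6)|0x3E=0x73E
Completed: cp=U+073E (starts at byte 1)
Byte[3]=40: 1-byte ASCII. cp=U+0040
Byte[4]=74: 1-byte ASCII. cp=U+0074
Byte[5]=55: 1-byte ASCII. cp=U+0055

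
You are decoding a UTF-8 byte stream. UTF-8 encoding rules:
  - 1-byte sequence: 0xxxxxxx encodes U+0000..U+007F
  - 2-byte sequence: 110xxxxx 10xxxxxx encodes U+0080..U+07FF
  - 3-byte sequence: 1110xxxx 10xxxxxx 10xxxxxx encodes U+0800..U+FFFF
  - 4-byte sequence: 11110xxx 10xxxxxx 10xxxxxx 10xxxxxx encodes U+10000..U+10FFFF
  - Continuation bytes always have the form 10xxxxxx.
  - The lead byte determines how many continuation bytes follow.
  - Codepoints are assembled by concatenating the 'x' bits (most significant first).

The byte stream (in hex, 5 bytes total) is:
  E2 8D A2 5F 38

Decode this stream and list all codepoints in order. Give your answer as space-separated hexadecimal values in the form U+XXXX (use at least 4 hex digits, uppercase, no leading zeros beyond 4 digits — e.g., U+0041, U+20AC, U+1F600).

Answer: U+2362 U+005F U+0038

Derivation:
Byte[0]=E2: 3-byte lead, need 2 cont bytes. acc=0x2
Byte[1]=8D: continuation. acc=(acc<<6)|0x0D=0x8D
Byte[2]=A2: continuation. acc=(acc<<6)|0x22=0x2362
Completed: cp=U+2362 (starts at byte 0)
Byte[3]=5F: 1-byte ASCII. cp=U+005F
Byte[4]=38: 1-byte ASCII. cp=U+0038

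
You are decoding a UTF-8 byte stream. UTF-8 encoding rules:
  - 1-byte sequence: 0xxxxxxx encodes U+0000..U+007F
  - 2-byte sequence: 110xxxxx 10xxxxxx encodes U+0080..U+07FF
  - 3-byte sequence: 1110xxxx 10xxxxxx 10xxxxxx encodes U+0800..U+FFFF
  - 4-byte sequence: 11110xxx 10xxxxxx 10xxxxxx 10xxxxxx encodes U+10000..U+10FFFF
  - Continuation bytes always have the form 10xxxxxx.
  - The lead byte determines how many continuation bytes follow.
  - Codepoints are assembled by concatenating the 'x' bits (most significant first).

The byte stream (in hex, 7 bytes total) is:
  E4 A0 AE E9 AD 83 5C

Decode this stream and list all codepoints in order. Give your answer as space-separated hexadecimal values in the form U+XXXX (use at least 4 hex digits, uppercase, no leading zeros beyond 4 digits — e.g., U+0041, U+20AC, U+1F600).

Byte[0]=E4: 3-byte lead, need 2 cont bytes. acc=0x4
Byte[1]=A0: continuation. acc=(acc<<6)|0x20=0x120
Byte[2]=AE: continuation. acc=(acc<<6)|0x2E=0x482E
Completed: cp=U+482E (starts at byte 0)
Byte[3]=E9: 3-byte lead, need 2 cont bytes. acc=0x9
Byte[4]=AD: continuation. acc=(acc<<6)|0x2D=0x26D
Byte[5]=83: continuation. acc=(acc<<6)|0x03=0x9B43
Completed: cp=U+9B43 (starts at byte 3)
Byte[6]=5C: 1-byte ASCII. cp=U+005C

Answer: U+482E U+9B43 U+005C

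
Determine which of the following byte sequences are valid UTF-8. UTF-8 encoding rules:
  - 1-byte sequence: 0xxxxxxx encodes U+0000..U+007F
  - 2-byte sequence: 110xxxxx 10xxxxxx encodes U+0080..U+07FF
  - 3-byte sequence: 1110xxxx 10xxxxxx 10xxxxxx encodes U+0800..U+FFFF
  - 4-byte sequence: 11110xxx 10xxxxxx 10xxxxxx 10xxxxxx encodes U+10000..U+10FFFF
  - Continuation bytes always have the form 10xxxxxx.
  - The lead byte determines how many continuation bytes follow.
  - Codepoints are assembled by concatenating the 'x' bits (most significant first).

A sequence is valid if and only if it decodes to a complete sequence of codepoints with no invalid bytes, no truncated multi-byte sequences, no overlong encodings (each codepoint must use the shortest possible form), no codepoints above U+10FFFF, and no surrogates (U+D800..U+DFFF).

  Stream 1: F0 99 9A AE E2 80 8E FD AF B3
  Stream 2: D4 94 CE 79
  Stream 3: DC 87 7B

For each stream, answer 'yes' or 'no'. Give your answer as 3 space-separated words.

Answer: no no yes

Derivation:
Stream 1: error at byte offset 7. INVALID
Stream 2: error at byte offset 3. INVALID
Stream 3: decodes cleanly. VALID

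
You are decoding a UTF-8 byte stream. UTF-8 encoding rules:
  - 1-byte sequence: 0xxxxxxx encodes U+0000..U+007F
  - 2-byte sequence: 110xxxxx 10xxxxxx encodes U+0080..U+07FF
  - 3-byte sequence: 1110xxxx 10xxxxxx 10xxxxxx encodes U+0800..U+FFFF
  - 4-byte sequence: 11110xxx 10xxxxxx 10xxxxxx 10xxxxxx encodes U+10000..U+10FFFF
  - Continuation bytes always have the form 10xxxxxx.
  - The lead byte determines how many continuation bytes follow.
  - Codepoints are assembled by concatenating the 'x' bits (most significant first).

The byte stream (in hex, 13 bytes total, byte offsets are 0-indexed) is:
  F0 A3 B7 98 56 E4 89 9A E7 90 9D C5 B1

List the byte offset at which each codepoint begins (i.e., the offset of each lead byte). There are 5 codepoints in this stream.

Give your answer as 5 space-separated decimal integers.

Byte[0]=F0: 4-byte lead, need 3 cont bytes. acc=0x0
Byte[1]=A3: continuation. acc=(acc<<6)|0x23=0x23
Byte[2]=B7: continuation. acc=(acc<<6)|0x37=0x8F7
Byte[3]=98: continuation. acc=(acc<<6)|0x18=0x23DD8
Completed: cp=U+23DD8 (starts at byte 0)
Byte[4]=56: 1-byte ASCII. cp=U+0056
Byte[5]=E4: 3-byte lead, need 2 cont bytes. acc=0x4
Byte[6]=89: continuation. acc=(acc<<6)|0x09=0x109
Byte[7]=9A: continuation. acc=(acc<<6)|0x1A=0x425A
Completed: cp=U+425A (starts at byte 5)
Byte[8]=E7: 3-byte lead, need 2 cont bytes. acc=0x7
Byte[9]=90: continuation. acc=(acc<<6)|0x10=0x1D0
Byte[10]=9D: continuation. acc=(acc<<6)|0x1D=0x741D
Completed: cp=U+741D (starts at byte 8)
Byte[11]=C5: 2-byte lead, need 1 cont bytes. acc=0x5
Byte[12]=B1: continuation. acc=(acc<<6)|0x31=0x171
Completed: cp=U+0171 (starts at byte 11)

Answer: 0 4 5 8 11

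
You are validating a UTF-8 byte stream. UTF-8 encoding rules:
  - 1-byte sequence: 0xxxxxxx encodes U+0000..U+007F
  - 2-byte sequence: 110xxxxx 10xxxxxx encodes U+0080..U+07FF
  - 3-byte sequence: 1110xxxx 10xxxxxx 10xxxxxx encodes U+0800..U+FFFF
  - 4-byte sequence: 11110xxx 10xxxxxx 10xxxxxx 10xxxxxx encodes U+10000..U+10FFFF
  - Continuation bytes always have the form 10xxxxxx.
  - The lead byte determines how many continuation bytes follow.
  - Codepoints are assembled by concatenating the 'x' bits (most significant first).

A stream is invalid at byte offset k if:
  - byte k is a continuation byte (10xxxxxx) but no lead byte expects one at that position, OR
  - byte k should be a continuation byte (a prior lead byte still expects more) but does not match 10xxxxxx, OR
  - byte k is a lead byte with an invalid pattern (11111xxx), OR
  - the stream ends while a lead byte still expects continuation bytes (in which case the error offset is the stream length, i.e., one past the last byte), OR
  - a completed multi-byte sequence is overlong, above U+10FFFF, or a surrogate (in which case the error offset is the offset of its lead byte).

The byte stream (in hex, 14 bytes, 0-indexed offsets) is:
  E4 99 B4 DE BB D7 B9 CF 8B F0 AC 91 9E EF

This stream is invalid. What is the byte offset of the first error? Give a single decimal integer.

Answer: 14

Derivation:
Byte[0]=E4: 3-byte lead, need 2 cont bytes. acc=0x4
Byte[1]=99: continuation. acc=(acc<<6)|0x19=0x119
Byte[2]=B4: continuation. acc=(acc<<6)|0x34=0x4674
Completed: cp=U+4674 (starts at byte 0)
Byte[3]=DE: 2-byte lead, need 1 cont bytes. acc=0x1E
Byte[4]=BB: continuation. acc=(acc<<6)|0x3B=0x7BB
Completed: cp=U+07BB (starts at byte 3)
Byte[5]=D7: 2-byte lead, need 1 cont bytes. acc=0x17
Byte[6]=B9: continuation. acc=(acc<<6)|0x39=0x5F9
Completed: cp=U+05F9 (starts at byte 5)
Byte[7]=CF: 2-byte lead, need 1 cont bytes. acc=0xF
Byte[8]=8B: continuation. acc=(acc<<6)|0x0B=0x3CB
Completed: cp=U+03CB (starts at byte 7)
Byte[9]=F0: 4-byte lead, need 3 cont bytes. acc=0x0
Byte[10]=AC: continuation. acc=(acc<<6)|0x2C=0x2C
Byte[11]=91: continuation. acc=(acc<<6)|0x11=0xB11
Byte[12]=9E: continuation. acc=(acc<<6)|0x1E=0x2C45E
Completed: cp=U+2C45E (starts at byte 9)
Byte[13]=EF: 3-byte lead, need 2 cont bytes. acc=0xF
Byte[14]: stream ended, expected continuation. INVALID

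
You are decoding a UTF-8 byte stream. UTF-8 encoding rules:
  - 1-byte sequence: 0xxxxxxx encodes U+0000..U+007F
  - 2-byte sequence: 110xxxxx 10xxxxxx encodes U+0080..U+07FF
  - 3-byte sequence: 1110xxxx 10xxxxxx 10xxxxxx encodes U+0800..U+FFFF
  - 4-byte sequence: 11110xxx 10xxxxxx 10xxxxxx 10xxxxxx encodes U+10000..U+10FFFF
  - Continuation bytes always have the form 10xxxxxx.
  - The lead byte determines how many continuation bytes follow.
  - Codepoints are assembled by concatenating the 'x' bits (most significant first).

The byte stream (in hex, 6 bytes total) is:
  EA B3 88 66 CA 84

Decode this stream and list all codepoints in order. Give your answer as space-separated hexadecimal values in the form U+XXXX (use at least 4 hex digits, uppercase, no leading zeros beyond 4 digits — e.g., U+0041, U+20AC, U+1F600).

Byte[0]=EA: 3-byte lead, need 2 cont bytes. acc=0xA
Byte[1]=B3: continuation. acc=(acc<<6)|0x33=0x2B3
Byte[2]=88: continuation. acc=(acc<<6)|0x08=0xACC8
Completed: cp=U+ACC8 (starts at byte 0)
Byte[3]=66: 1-byte ASCII. cp=U+0066
Byte[4]=CA: 2-byte lead, need 1 cont bytes. acc=0xA
Byte[5]=84: continuation. acc=(acc<<6)|0x04=0x284
Completed: cp=U+0284 (starts at byte 4)

Answer: U+ACC8 U+0066 U+0284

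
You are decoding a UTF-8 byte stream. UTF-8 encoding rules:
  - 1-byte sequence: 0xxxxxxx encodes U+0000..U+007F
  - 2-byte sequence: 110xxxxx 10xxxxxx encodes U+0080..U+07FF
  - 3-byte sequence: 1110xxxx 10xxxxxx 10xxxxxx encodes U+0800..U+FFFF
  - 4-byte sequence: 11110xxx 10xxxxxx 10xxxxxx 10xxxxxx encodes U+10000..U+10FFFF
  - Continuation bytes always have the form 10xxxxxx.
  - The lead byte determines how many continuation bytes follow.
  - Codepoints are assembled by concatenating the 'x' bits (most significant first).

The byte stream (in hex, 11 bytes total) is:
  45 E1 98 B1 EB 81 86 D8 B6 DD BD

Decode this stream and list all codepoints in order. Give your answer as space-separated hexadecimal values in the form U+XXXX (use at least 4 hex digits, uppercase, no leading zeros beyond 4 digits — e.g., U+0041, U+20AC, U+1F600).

Answer: U+0045 U+1631 U+B046 U+0636 U+077D

Derivation:
Byte[0]=45: 1-byte ASCII. cp=U+0045
Byte[1]=E1: 3-byte lead, need 2 cont bytes. acc=0x1
Byte[2]=98: continuation. acc=(acc<<6)|0x18=0x58
Byte[3]=B1: continuation. acc=(acc<<6)|0x31=0x1631
Completed: cp=U+1631 (starts at byte 1)
Byte[4]=EB: 3-byte lead, need 2 cont bytes. acc=0xB
Byte[5]=81: continuation. acc=(acc<<6)|0x01=0x2C1
Byte[6]=86: continuation. acc=(acc<<6)|0x06=0xB046
Completed: cp=U+B046 (starts at byte 4)
Byte[7]=D8: 2-byte lead, need 1 cont bytes. acc=0x18
Byte[8]=B6: continuation. acc=(acc<<6)|0x36=0x636
Completed: cp=U+0636 (starts at byte 7)
Byte[9]=DD: 2-byte lead, need 1 cont bytes. acc=0x1D
Byte[10]=BD: continuation. acc=(acc<<6)|0x3D=0x77D
Completed: cp=U+077D (starts at byte 9)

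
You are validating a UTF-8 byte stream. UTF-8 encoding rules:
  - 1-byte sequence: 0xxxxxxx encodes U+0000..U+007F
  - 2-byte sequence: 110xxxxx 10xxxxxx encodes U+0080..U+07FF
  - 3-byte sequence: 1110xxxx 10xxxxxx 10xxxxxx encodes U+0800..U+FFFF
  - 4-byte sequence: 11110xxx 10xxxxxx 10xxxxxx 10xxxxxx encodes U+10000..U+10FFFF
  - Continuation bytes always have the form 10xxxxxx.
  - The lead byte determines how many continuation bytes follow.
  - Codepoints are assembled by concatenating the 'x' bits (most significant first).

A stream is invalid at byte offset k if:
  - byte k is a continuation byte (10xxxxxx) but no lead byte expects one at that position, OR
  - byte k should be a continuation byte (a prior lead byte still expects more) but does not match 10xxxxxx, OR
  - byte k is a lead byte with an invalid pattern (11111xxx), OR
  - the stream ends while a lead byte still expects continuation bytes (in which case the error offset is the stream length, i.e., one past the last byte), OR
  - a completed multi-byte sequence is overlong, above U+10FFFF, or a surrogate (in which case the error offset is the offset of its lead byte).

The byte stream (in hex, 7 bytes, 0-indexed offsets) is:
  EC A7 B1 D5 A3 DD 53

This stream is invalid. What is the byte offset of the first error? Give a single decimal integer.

Answer: 6

Derivation:
Byte[0]=EC: 3-byte lead, need 2 cont bytes. acc=0xC
Byte[1]=A7: continuation. acc=(acc<<6)|0x27=0x327
Byte[2]=B1: continuation. acc=(acc<<6)|0x31=0xC9F1
Completed: cp=U+C9F1 (starts at byte 0)
Byte[3]=D5: 2-byte lead, need 1 cont bytes. acc=0x15
Byte[4]=A3: continuation. acc=(acc<<6)|0x23=0x563
Completed: cp=U+0563 (starts at byte 3)
Byte[5]=DD: 2-byte lead, need 1 cont bytes. acc=0x1D
Byte[6]=53: expected 10xxxxxx continuation. INVALID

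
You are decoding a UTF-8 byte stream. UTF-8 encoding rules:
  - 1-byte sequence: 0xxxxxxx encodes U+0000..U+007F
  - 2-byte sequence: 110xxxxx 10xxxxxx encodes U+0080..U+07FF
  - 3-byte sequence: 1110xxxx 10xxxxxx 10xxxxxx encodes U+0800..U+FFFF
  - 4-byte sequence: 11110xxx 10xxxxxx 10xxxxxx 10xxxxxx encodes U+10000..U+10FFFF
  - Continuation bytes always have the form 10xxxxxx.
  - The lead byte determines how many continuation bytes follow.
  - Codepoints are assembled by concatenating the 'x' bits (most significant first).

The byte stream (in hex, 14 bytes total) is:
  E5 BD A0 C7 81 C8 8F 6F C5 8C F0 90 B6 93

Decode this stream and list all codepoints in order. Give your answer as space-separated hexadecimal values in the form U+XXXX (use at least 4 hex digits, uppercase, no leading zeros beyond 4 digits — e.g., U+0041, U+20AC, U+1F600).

Byte[0]=E5: 3-byte lead, need 2 cont bytes. acc=0x5
Byte[1]=BD: continuation. acc=(acc<<6)|0x3D=0x17D
Byte[2]=A0: continuation. acc=(acc<<6)|0x20=0x5F60
Completed: cp=U+5F60 (starts at byte 0)
Byte[3]=C7: 2-byte lead, need 1 cont bytes. acc=0x7
Byte[4]=81: continuation. acc=(acc<<6)|0x01=0x1C1
Completed: cp=U+01C1 (starts at byte 3)
Byte[5]=C8: 2-byte lead, need 1 cont bytes. acc=0x8
Byte[6]=8F: continuation. acc=(acc<<6)|0x0F=0x20F
Completed: cp=U+020F (starts at byte 5)
Byte[7]=6F: 1-byte ASCII. cp=U+006F
Byte[8]=C5: 2-byte lead, need 1 cont bytes. acc=0x5
Byte[9]=8C: continuation. acc=(acc<<6)|0x0C=0x14C
Completed: cp=U+014C (starts at byte 8)
Byte[10]=F0: 4-byte lead, need 3 cont bytes. acc=0x0
Byte[11]=90: continuation. acc=(acc<<6)|0x10=0x10
Byte[12]=B6: continuation. acc=(acc<<6)|0x36=0x436
Byte[13]=93: continuation. acc=(acc<<6)|0x13=0x10D93
Completed: cp=U+10D93 (starts at byte 10)

Answer: U+5F60 U+01C1 U+020F U+006F U+014C U+10D93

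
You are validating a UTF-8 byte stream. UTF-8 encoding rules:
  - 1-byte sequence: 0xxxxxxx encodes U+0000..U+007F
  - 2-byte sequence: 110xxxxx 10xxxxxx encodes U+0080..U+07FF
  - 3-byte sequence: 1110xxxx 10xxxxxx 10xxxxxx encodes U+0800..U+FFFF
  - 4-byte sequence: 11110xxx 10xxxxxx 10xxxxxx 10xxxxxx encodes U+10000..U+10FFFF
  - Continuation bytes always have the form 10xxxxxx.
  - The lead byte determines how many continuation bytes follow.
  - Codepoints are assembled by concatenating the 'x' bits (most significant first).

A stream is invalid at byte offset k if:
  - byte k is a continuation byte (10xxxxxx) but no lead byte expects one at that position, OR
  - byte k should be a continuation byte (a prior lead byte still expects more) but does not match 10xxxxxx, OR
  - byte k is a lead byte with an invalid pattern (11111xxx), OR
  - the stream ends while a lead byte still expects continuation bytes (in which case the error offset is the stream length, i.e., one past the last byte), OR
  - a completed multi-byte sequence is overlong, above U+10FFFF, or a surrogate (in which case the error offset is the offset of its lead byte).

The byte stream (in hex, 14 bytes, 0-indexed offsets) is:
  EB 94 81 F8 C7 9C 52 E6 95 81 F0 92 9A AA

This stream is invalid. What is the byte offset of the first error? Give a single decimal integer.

Answer: 3

Derivation:
Byte[0]=EB: 3-byte lead, need 2 cont bytes. acc=0xB
Byte[1]=94: continuation. acc=(acc<<6)|0x14=0x2D4
Byte[2]=81: continuation. acc=(acc<<6)|0x01=0xB501
Completed: cp=U+B501 (starts at byte 0)
Byte[3]=F8: INVALID lead byte (not 0xxx/110x/1110/11110)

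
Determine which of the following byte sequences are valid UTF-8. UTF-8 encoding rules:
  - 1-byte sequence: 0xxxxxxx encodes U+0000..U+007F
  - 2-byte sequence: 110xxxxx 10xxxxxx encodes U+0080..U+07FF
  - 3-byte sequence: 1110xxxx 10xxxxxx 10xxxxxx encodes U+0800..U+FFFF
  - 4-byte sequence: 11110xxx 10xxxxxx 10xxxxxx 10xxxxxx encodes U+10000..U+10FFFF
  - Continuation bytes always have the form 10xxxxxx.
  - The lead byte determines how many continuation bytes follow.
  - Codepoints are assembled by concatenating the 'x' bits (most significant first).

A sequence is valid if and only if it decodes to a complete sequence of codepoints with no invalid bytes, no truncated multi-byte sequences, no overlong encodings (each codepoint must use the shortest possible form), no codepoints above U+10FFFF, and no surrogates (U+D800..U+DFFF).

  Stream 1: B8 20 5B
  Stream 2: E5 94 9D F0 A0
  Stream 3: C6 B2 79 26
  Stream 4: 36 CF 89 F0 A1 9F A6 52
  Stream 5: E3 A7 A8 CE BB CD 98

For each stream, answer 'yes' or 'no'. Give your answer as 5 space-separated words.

Stream 1: error at byte offset 0. INVALID
Stream 2: error at byte offset 5. INVALID
Stream 3: decodes cleanly. VALID
Stream 4: decodes cleanly. VALID
Stream 5: decodes cleanly. VALID

Answer: no no yes yes yes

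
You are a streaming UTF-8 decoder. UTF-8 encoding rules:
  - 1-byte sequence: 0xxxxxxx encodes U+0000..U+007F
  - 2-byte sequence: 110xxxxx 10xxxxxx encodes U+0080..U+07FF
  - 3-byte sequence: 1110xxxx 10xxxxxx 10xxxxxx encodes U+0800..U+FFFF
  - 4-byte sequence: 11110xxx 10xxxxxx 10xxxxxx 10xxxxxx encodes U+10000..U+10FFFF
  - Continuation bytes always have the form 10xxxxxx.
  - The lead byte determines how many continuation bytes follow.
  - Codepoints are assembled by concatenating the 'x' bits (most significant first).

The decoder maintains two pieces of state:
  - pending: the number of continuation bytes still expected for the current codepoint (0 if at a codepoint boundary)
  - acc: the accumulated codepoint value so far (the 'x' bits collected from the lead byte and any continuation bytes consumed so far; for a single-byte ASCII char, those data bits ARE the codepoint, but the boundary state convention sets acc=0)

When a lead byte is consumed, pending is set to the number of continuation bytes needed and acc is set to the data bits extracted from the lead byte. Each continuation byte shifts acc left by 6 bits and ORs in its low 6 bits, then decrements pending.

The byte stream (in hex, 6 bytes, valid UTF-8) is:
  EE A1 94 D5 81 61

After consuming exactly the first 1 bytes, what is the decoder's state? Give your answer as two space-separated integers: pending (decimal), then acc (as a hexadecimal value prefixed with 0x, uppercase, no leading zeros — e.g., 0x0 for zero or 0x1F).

Byte[0]=EE: 3-byte lead. pending=2, acc=0xE

Answer: 2 0xE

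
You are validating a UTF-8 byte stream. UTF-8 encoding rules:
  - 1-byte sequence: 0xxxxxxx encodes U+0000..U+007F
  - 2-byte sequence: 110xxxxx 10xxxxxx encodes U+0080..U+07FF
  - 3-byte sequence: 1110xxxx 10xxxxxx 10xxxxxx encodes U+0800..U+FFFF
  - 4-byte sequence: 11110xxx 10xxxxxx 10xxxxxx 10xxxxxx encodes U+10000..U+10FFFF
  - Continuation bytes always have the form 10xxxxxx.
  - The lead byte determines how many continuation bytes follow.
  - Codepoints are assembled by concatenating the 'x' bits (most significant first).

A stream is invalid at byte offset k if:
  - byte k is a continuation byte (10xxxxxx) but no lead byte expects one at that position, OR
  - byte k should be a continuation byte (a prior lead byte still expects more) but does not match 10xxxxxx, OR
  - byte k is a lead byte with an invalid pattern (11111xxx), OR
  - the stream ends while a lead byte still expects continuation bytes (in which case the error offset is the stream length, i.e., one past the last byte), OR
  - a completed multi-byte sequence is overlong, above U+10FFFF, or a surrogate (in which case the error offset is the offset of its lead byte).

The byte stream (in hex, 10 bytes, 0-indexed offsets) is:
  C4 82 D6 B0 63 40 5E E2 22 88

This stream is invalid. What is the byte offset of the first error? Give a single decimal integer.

Byte[0]=C4: 2-byte lead, need 1 cont bytes. acc=0x4
Byte[1]=82: continuation. acc=(acc<<6)|0x02=0x102
Completed: cp=U+0102 (starts at byte 0)
Byte[2]=D6: 2-byte lead, need 1 cont bytes. acc=0x16
Byte[3]=B0: continuation. acc=(acc<<6)|0x30=0x5B0
Completed: cp=U+05B0 (starts at byte 2)
Byte[4]=63: 1-byte ASCII. cp=U+0063
Byte[5]=40: 1-byte ASCII. cp=U+0040
Byte[6]=5E: 1-byte ASCII. cp=U+005E
Byte[7]=E2: 3-byte lead, need 2 cont bytes. acc=0x2
Byte[8]=22: expected 10xxxxxx continuation. INVALID

Answer: 8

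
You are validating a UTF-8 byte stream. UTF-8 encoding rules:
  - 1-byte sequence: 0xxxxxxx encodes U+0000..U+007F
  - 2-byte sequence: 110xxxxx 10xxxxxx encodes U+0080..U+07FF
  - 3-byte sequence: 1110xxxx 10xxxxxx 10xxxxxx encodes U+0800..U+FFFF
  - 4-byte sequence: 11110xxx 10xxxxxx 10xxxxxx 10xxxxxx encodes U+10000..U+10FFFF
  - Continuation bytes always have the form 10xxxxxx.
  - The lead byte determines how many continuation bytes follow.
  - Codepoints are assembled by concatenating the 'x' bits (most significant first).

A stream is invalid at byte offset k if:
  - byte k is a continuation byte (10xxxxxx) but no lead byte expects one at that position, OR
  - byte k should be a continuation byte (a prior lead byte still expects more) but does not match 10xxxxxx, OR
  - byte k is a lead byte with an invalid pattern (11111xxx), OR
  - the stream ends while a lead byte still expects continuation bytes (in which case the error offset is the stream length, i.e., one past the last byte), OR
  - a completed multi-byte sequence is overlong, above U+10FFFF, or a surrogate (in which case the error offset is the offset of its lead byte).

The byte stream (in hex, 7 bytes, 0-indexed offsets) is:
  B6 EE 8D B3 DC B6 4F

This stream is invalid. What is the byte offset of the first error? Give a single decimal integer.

Byte[0]=B6: INVALID lead byte (not 0xxx/110x/1110/11110)

Answer: 0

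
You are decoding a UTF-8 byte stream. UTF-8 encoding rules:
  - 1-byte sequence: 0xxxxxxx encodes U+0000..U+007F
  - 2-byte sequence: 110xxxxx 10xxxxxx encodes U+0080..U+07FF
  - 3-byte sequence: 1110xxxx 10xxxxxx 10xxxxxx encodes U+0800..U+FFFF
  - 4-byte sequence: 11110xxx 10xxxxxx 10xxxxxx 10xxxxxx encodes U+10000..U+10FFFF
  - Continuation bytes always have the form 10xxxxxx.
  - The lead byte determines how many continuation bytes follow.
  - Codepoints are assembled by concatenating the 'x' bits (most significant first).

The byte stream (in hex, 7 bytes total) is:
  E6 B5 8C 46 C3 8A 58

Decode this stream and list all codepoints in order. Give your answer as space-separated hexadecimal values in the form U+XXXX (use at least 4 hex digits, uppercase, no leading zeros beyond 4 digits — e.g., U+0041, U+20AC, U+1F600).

Byte[0]=E6: 3-byte lead, need 2 cont bytes. acc=0x6
Byte[1]=B5: continuation. acc=(acc<<6)|0x35=0x1B5
Byte[2]=8C: continuation. acc=(acc<<6)|0x0C=0x6D4C
Completed: cp=U+6D4C (starts at byte 0)
Byte[3]=46: 1-byte ASCII. cp=U+0046
Byte[4]=C3: 2-byte lead, need 1 cont bytes. acc=0x3
Byte[5]=8A: continuation. acc=(acc<<6)|0x0A=0xCA
Completed: cp=U+00CA (starts at byte 4)
Byte[6]=58: 1-byte ASCII. cp=U+0058

Answer: U+6D4C U+0046 U+00CA U+0058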